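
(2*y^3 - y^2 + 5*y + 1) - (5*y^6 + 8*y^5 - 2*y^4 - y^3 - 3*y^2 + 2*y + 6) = -5*y^6 - 8*y^5 + 2*y^4 + 3*y^3 + 2*y^2 + 3*y - 5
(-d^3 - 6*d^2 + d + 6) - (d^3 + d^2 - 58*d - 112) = -2*d^3 - 7*d^2 + 59*d + 118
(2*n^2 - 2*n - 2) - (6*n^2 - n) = -4*n^2 - n - 2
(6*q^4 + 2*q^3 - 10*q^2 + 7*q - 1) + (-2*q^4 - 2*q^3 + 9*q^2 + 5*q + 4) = 4*q^4 - q^2 + 12*q + 3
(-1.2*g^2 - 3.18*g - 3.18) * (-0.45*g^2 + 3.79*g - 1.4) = 0.54*g^4 - 3.117*g^3 - 8.9412*g^2 - 7.6002*g + 4.452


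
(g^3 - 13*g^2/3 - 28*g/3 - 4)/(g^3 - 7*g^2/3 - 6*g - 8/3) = (g - 6)/(g - 4)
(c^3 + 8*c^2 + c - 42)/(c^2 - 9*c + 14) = (c^2 + 10*c + 21)/(c - 7)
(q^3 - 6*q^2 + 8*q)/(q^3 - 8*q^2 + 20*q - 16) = q/(q - 2)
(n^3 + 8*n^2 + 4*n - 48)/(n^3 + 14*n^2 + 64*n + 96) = (n - 2)/(n + 4)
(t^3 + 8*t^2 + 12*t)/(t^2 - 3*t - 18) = t*(t^2 + 8*t + 12)/(t^2 - 3*t - 18)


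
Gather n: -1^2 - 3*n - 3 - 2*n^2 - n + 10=-2*n^2 - 4*n + 6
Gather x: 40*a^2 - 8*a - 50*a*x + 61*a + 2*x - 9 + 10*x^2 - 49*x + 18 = 40*a^2 + 53*a + 10*x^2 + x*(-50*a - 47) + 9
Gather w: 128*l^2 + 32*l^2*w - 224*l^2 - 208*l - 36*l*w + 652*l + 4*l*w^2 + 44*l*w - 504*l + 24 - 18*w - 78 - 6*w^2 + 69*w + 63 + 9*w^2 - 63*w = -96*l^2 - 60*l + w^2*(4*l + 3) + w*(32*l^2 + 8*l - 12) + 9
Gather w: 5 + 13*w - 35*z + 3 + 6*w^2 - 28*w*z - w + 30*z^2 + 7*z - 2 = 6*w^2 + w*(12 - 28*z) + 30*z^2 - 28*z + 6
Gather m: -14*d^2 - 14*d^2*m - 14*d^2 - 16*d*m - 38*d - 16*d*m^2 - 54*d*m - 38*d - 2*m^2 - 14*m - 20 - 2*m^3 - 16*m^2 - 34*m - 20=-28*d^2 - 76*d - 2*m^3 + m^2*(-16*d - 18) + m*(-14*d^2 - 70*d - 48) - 40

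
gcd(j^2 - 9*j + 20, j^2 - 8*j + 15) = j - 5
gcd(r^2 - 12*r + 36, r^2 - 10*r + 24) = r - 6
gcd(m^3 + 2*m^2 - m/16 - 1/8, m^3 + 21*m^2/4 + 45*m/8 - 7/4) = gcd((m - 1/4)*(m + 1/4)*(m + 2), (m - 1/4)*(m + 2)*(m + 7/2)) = m^2 + 7*m/4 - 1/2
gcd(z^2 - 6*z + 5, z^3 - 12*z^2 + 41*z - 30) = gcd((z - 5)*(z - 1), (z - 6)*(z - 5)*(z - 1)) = z^2 - 6*z + 5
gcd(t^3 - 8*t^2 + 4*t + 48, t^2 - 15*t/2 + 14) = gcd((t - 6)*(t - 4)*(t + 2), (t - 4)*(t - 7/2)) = t - 4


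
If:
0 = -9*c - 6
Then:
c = -2/3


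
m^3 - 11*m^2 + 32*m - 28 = (m - 7)*(m - 2)^2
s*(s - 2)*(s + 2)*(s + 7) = s^4 + 7*s^3 - 4*s^2 - 28*s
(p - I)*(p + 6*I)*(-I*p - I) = -I*p^3 + 5*p^2 - I*p^2 + 5*p - 6*I*p - 6*I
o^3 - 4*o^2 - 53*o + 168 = (o - 8)*(o - 3)*(o + 7)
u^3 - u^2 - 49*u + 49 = (u - 7)*(u - 1)*(u + 7)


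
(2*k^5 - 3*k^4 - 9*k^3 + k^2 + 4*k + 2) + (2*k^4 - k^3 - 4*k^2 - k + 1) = 2*k^5 - k^4 - 10*k^3 - 3*k^2 + 3*k + 3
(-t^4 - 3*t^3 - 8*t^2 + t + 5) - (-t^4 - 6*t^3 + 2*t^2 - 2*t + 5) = 3*t^3 - 10*t^2 + 3*t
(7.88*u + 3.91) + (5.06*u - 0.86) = 12.94*u + 3.05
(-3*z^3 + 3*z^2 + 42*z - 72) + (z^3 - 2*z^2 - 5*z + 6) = -2*z^3 + z^2 + 37*z - 66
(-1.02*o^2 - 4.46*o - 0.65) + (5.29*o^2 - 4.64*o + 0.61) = 4.27*o^2 - 9.1*o - 0.04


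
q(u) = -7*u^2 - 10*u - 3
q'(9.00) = -136.00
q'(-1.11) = 5.54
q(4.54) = -192.68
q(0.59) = -11.34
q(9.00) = -660.00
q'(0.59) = -18.26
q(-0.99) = 0.04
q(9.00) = -660.00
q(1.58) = -36.27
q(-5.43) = -155.09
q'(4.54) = -73.56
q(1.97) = -49.87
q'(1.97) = -37.58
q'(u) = -14*u - 10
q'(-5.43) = 66.02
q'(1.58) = -32.12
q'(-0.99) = 3.86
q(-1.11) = -0.52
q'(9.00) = -136.00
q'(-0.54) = -2.44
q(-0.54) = 0.36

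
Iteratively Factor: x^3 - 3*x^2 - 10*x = (x + 2)*(x^2 - 5*x) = (x - 5)*(x + 2)*(x)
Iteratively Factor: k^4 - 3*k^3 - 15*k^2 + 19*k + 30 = (k + 1)*(k^3 - 4*k^2 - 11*k + 30) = (k + 1)*(k + 3)*(k^2 - 7*k + 10) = (k - 5)*(k + 1)*(k + 3)*(k - 2)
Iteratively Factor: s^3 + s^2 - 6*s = (s - 2)*(s^2 + 3*s) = (s - 2)*(s + 3)*(s)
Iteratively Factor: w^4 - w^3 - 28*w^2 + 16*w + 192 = (w + 3)*(w^3 - 4*w^2 - 16*w + 64) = (w - 4)*(w + 3)*(w^2 - 16) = (w - 4)*(w + 3)*(w + 4)*(w - 4)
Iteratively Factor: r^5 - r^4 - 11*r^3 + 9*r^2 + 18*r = (r - 3)*(r^4 + 2*r^3 - 5*r^2 - 6*r) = (r - 3)*(r + 1)*(r^3 + r^2 - 6*r) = (r - 3)*(r - 2)*(r + 1)*(r^2 + 3*r) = r*(r - 3)*(r - 2)*(r + 1)*(r + 3)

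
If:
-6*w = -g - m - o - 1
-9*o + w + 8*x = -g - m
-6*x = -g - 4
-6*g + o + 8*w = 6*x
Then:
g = 6*x - 4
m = 1592*x/87 - 997/87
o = 358*x/87 - 176/87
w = 412*x/87 - 239/87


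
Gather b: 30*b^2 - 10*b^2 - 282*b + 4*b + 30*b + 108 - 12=20*b^2 - 248*b + 96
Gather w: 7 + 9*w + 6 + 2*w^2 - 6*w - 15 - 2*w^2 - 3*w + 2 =0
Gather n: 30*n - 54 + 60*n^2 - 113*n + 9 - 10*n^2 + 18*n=50*n^2 - 65*n - 45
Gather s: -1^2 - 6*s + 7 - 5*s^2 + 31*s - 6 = -5*s^2 + 25*s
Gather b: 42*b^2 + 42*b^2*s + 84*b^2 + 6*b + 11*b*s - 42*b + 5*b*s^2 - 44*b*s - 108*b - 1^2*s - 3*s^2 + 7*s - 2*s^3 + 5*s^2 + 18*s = b^2*(42*s + 126) + b*(5*s^2 - 33*s - 144) - 2*s^3 + 2*s^2 + 24*s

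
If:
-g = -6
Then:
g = 6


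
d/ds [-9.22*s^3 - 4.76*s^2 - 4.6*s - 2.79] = -27.66*s^2 - 9.52*s - 4.6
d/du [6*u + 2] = 6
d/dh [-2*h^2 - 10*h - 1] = -4*h - 10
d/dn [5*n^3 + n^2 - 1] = n*(15*n + 2)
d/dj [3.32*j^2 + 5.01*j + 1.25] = 6.64*j + 5.01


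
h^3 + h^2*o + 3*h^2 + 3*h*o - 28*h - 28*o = (h - 4)*(h + 7)*(h + o)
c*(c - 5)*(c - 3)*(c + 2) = c^4 - 6*c^3 - c^2 + 30*c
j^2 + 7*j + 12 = (j + 3)*(j + 4)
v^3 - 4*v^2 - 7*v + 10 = (v - 5)*(v - 1)*(v + 2)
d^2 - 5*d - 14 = (d - 7)*(d + 2)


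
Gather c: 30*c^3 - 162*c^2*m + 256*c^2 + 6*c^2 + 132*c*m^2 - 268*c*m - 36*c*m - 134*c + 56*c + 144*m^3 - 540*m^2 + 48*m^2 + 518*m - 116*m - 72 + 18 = 30*c^3 + c^2*(262 - 162*m) + c*(132*m^2 - 304*m - 78) + 144*m^3 - 492*m^2 + 402*m - 54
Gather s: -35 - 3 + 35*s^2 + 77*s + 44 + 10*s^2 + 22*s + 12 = 45*s^2 + 99*s + 18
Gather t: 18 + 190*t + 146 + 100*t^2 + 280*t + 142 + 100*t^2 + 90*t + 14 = 200*t^2 + 560*t + 320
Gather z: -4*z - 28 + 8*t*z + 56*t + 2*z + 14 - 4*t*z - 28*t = 28*t + z*(4*t - 2) - 14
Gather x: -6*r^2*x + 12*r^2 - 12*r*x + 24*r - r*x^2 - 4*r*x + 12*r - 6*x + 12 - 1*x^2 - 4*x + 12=12*r^2 + 36*r + x^2*(-r - 1) + x*(-6*r^2 - 16*r - 10) + 24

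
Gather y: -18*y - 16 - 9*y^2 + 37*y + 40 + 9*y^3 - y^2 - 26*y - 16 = 9*y^3 - 10*y^2 - 7*y + 8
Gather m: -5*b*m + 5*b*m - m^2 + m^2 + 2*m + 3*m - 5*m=0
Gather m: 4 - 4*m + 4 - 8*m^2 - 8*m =-8*m^2 - 12*m + 8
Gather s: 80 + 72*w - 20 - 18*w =54*w + 60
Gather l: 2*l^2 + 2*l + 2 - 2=2*l^2 + 2*l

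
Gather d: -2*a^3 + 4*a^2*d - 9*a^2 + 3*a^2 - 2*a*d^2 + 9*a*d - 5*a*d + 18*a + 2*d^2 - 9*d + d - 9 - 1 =-2*a^3 - 6*a^2 + 18*a + d^2*(2 - 2*a) + d*(4*a^2 + 4*a - 8) - 10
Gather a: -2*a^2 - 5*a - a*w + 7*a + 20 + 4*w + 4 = -2*a^2 + a*(2 - w) + 4*w + 24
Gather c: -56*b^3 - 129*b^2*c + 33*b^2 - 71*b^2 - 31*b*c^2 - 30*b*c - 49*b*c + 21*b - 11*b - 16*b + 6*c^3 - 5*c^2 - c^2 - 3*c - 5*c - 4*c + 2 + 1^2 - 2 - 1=-56*b^3 - 38*b^2 - 6*b + 6*c^3 + c^2*(-31*b - 6) + c*(-129*b^2 - 79*b - 12)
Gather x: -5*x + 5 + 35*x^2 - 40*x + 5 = 35*x^2 - 45*x + 10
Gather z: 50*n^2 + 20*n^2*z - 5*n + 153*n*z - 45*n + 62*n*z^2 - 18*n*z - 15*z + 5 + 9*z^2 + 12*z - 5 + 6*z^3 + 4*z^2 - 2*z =50*n^2 - 50*n + 6*z^3 + z^2*(62*n + 13) + z*(20*n^2 + 135*n - 5)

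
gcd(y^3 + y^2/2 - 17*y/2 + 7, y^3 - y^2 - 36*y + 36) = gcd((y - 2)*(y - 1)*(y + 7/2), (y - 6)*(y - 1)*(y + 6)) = y - 1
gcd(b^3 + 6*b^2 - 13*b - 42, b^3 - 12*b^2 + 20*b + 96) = b + 2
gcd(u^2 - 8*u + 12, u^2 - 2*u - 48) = 1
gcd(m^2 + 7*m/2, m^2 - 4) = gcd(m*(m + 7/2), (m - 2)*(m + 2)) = 1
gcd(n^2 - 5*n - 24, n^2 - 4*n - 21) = n + 3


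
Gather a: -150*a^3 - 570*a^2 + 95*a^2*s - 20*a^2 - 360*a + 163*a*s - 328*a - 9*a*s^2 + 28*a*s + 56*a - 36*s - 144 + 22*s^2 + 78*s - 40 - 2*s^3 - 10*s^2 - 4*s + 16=-150*a^3 + a^2*(95*s - 590) + a*(-9*s^2 + 191*s - 632) - 2*s^3 + 12*s^2 + 38*s - 168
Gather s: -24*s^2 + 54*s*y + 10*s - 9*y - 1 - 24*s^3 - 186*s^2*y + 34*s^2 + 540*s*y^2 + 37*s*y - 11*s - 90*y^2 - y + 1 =-24*s^3 + s^2*(10 - 186*y) + s*(540*y^2 + 91*y - 1) - 90*y^2 - 10*y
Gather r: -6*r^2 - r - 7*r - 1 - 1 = -6*r^2 - 8*r - 2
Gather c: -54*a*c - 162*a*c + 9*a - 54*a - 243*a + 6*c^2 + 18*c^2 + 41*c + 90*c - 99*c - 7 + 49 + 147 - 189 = -288*a + 24*c^2 + c*(32 - 216*a)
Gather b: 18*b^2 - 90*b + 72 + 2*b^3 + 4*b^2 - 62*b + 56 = 2*b^3 + 22*b^2 - 152*b + 128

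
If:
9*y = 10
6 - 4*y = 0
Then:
No Solution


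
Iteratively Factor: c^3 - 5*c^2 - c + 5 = (c + 1)*(c^2 - 6*c + 5) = (c - 5)*(c + 1)*(c - 1)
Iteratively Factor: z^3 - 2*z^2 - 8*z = (z)*(z^2 - 2*z - 8) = z*(z + 2)*(z - 4)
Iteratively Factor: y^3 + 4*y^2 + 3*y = (y)*(y^2 + 4*y + 3) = y*(y + 1)*(y + 3)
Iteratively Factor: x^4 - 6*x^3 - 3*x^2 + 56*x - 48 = (x - 1)*(x^3 - 5*x^2 - 8*x + 48) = (x - 1)*(x + 3)*(x^2 - 8*x + 16) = (x - 4)*(x - 1)*(x + 3)*(x - 4)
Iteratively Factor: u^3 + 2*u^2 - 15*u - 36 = (u + 3)*(u^2 - u - 12) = (u + 3)^2*(u - 4)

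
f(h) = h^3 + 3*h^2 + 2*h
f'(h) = 3*h^2 + 6*h + 2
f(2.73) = 48.17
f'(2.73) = 40.74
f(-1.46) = 0.36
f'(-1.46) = -0.37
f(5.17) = 228.72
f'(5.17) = 113.21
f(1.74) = 17.83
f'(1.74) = 21.52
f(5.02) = 212.15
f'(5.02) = 107.72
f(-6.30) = -143.58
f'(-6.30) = 83.27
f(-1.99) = 0.02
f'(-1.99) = 1.94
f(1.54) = 13.85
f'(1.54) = 18.35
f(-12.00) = -1320.00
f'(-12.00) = 362.00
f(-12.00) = -1320.00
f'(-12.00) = 362.00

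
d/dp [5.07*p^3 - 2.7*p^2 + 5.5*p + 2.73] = 15.21*p^2 - 5.4*p + 5.5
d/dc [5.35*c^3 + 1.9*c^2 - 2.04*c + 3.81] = 16.05*c^2 + 3.8*c - 2.04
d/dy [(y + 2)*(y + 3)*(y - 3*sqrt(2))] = 3*y^2 - 6*sqrt(2)*y + 10*y - 15*sqrt(2) + 6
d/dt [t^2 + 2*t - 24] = 2*t + 2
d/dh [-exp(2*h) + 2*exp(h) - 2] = 2*(1 - exp(h))*exp(h)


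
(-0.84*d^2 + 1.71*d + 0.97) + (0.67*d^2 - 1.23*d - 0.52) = -0.17*d^2 + 0.48*d + 0.45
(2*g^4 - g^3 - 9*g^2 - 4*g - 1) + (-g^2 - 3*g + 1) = 2*g^4 - g^3 - 10*g^2 - 7*g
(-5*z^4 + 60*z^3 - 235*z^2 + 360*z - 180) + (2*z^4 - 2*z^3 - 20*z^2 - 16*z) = -3*z^4 + 58*z^3 - 255*z^2 + 344*z - 180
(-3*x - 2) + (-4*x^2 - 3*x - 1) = -4*x^2 - 6*x - 3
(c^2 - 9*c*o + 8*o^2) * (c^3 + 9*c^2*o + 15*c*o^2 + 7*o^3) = c^5 - 58*c^3*o^2 - 56*c^2*o^3 + 57*c*o^4 + 56*o^5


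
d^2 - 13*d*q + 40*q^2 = (d - 8*q)*(d - 5*q)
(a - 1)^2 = a^2 - 2*a + 1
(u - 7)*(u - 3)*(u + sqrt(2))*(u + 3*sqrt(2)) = u^4 - 10*u^3 + 4*sqrt(2)*u^3 - 40*sqrt(2)*u^2 + 27*u^2 - 60*u + 84*sqrt(2)*u + 126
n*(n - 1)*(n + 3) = n^3 + 2*n^2 - 3*n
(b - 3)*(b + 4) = b^2 + b - 12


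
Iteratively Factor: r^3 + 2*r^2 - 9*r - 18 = (r + 3)*(r^2 - r - 6) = (r - 3)*(r + 3)*(r + 2)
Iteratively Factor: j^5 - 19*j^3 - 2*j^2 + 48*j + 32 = (j - 2)*(j^4 + 2*j^3 - 15*j^2 - 32*j - 16) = (j - 2)*(j + 1)*(j^3 + j^2 - 16*j - 16) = (j - 2)*(j + 1)*(j + 4)*(j^2 - 3*j - 4) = (j - 4)*(j - 2)*(j + 1)*(j + 4)*(j + 1)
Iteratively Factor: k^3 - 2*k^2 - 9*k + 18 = (k - 3)*(k^2 + k - 6) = (k - 3)*(k - 2)*(k + 3)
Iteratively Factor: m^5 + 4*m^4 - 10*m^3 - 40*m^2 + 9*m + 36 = (m + 4)*(m^4 - 10*m^2 + 9) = (m - 3)*(m + 4)*(m^3 + 3*m^2 - m - 3) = (m - 3)*(m - 1)*(m + 4)*(m^2 + 4*m + 3) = (m - 3)*(m - 1)*(m + 1)*(m + 4)*(m + 3)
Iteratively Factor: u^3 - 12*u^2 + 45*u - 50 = (u - 5)*(u^2 - 7*u + 10) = (u - 5)^2*(u - 2)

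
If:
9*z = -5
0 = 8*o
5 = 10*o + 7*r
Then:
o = 0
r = 5/7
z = -5/9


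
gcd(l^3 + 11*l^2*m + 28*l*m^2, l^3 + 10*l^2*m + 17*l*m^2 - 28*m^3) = l^2 + 11*l*m + 28*m^2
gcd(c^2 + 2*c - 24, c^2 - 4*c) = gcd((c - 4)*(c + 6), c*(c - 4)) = c - 4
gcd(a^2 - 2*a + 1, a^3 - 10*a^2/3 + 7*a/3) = a - 1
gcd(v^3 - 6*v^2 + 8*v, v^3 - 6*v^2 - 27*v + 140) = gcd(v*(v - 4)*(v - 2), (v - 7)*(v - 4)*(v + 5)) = v - 4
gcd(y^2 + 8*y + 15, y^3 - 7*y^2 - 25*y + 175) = y + 5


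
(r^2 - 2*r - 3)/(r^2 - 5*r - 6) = (r - 3)/(r - 6)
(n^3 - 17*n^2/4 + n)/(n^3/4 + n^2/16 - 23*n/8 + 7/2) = 4*n*(4*n^2 - 17*n + 4)/(4*n^3 + n^2 - 46*n + 56)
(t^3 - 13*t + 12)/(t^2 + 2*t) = (t^3 - 13*t + 12)/(t*(t + 2))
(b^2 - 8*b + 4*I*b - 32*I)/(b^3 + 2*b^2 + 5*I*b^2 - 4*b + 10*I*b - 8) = (b - 8)/(b^2 + b*(2 + I) + 2*I)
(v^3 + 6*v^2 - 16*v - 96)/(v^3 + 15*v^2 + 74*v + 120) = (v - 4)/(v + 5)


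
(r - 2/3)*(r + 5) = r^2 + 13*r/3 - 10/3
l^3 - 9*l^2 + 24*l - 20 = (l - 5)*(l - 2)^2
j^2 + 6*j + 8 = (j + 2)*(j + 4)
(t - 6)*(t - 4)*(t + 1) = t^3 - 9*t^2 + 14*t + 24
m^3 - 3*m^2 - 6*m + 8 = (m - 4)*(m - 1)*(m + 2)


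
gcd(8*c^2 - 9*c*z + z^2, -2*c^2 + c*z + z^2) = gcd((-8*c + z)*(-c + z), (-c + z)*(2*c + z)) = -c + z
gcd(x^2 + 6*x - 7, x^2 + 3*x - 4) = x - 1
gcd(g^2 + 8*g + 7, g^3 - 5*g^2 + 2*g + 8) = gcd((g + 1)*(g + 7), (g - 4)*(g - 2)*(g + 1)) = g + 1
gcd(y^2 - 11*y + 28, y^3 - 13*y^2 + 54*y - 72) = y - 4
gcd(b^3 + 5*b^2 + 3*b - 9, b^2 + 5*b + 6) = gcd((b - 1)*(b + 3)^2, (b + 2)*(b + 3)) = b + 3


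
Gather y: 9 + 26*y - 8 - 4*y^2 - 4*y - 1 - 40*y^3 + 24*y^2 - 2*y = -40*y^3 + 20*y^2 + 20*y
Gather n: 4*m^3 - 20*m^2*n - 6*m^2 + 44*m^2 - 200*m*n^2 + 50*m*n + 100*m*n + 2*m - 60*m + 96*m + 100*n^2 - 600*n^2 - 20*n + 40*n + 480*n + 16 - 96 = 4*m^3 + 38*m^2 + 38*m + n^2*(-200*m - 500) + n*(-20*m^2 + 150*m + 500) - 80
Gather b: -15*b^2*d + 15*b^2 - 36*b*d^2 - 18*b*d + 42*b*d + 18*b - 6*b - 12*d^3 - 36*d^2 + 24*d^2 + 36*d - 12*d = b^2*(15 - 15*d) + b*(-36*d^2 + 24*d + 12) - 12*d^3 - 12*d^2 + 24*d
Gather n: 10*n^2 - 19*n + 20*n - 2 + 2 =10*n^2 + n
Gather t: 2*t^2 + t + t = 2*t^2 + 2*t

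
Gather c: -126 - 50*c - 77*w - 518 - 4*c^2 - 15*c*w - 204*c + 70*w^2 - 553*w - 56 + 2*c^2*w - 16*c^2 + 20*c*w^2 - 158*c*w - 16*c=c^2*(2*w - 20) + c*(20*w^2 - 173*w - 270) + 70*w^2 - 630*w - 700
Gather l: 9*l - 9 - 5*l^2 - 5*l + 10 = -5*l^2 + 4*l + 1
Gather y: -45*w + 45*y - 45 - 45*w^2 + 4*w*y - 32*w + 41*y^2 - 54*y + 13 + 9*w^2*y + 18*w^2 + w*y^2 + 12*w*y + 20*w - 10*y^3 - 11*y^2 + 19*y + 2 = -27*w^2 - 57*w - 10*y^3 + y^2*(w + 30) + y*(9*w^2 + 16*w + 10) - 30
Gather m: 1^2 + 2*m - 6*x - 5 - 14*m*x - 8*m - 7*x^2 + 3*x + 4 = m*(-14*x - 6) - 7*x^2 - 3*x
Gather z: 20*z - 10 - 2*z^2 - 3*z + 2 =-2*z^2 + 17*z - 8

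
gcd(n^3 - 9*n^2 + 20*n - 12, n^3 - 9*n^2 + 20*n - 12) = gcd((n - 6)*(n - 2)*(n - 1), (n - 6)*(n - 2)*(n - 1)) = n^3 - 9*n^2 + 20*n - 12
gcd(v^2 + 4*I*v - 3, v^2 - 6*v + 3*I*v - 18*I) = v + 3*I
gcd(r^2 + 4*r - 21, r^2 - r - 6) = r - 3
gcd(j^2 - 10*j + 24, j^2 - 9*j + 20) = j - 4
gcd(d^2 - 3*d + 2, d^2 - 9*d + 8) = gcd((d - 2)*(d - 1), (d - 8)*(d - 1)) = d - 1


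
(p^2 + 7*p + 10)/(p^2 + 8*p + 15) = (p + 2)/(p + 3)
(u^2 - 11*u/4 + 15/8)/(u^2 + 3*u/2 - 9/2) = (u - 5/4)/(u + 3)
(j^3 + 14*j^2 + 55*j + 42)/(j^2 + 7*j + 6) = j + 7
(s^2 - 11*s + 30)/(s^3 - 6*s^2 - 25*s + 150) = 1/(s + 5)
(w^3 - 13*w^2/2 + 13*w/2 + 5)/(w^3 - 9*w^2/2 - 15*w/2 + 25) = (2*w + 1)/(2*w + 5)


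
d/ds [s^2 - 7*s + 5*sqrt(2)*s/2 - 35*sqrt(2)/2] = 2*s - 7 + 5*sqrt(2)/2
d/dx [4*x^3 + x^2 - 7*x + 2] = 12*x^2 + 2*x - 7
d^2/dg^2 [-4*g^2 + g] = -8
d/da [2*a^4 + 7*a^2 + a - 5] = 8*a^3 + 14*a + 1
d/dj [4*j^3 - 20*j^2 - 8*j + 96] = 12*j^2 - 40*j - 8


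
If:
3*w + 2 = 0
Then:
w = -2/3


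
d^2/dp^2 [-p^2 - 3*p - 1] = -2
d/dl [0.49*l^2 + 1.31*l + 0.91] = 0.98*l + 1.31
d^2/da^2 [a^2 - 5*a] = 2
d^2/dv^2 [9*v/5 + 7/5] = 0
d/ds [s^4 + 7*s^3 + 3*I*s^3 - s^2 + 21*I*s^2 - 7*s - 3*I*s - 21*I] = 4*s^3 + s^2*(21 + 9*I) + s*(-2 + 42*I) - 7 - 3*I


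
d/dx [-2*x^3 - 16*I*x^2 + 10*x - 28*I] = -6*x^2 - 32*I*x + 10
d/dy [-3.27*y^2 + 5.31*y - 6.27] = 5.31 - 6.54*y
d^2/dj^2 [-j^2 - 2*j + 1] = -2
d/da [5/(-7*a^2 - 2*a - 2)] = 10*(7*a + 1)/(7*a^2 + 2*a + 2)^2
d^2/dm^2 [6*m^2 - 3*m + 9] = 12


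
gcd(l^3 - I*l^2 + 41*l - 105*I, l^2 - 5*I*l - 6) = l - 3*I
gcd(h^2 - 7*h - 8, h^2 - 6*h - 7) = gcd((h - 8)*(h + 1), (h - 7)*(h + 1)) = h + 1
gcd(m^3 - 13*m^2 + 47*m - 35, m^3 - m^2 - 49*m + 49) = m^2 - 8*m + 7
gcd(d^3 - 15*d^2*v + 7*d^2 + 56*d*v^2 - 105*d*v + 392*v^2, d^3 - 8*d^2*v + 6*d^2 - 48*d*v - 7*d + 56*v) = -d^2 + 8*d*v - 7*d + 56*v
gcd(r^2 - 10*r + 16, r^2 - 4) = r - 2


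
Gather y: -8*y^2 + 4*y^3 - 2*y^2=4*y^3 - 10*y^2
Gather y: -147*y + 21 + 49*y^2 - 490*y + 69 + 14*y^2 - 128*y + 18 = 63*y^2 - 765*y + 108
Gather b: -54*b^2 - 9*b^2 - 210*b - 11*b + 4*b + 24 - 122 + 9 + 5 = -63*b^2 - 217*b - 84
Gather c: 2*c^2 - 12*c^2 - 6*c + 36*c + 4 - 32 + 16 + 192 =-10*c^2 + 30*c + 180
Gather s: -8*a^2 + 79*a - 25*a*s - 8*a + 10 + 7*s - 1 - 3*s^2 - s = -8*a^2 + 71*a - 3*s^2 + s*(6 - 25*a) + 9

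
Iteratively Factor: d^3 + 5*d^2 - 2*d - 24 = (d + 3)*(d^2 + 2*d - 8) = (d - 2)*(d + 3)*(d + 4)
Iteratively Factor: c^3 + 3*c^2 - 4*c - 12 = (c - 2)*(c^2 + 5*c + 6) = (c - 2)*(c + 3)*(c + 2)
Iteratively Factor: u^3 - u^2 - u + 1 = (u + 1)*(u^2 - 2*u + 1) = (u - 1)*(u + 1)*(u - 1)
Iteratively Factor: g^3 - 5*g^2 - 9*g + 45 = (g + 3)*(g^2 - 8*g + 15) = (g - 5)*(g + 3)*(g - 3)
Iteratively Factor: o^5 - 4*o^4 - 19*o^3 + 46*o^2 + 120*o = (o)*(o^4 - 4*o^3 - 19*o^2 + 46*o + 120) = o*(o - 5)*(o^3 + o^2 - 14*o - 24) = o*(o - 5)*(o - 4)*(o^2 + 5*o + 6) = o*(o - 5)*(o - 4)*(o + 3)*(o + 2)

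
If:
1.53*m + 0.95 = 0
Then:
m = -0.62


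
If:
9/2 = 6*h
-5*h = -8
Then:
No Solution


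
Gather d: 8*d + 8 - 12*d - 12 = -4*d - 4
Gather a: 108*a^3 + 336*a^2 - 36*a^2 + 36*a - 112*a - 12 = 108*a^3 + 300*a^2 - 76*a - 12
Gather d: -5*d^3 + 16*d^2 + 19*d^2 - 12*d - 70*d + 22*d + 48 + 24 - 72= -5*d^3 + 35*d^2 - 60*d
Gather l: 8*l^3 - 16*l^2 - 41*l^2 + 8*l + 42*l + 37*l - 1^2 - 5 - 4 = 8*l^3 - 57*l^2 + 87*l - 10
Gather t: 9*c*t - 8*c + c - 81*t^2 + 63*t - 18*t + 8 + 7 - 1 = -7*c - 81*t^2 + t*(9*c + 45) + 14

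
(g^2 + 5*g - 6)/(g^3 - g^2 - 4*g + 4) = (g + 6)/(g^2 - 4)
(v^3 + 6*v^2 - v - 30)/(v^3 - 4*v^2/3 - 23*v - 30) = 3*(v^2 + 3*v - 10)/(3*v^2 - 13*v - 30)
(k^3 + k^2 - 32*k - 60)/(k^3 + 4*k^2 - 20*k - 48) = (k^2 - k - 30)/(k^2 + 2*k - 24)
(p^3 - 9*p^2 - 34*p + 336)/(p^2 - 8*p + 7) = (p^2 - 2*p - 48)/(p - 1)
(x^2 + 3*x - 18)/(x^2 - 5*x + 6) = (x + 6)/(x - 2)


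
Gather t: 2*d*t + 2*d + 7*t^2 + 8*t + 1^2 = 2*d + 7*t^2 + t*(2*d + 8) + 1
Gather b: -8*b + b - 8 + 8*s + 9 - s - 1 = -7*b + 7*s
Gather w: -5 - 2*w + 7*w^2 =7*w^2 - 2*w - 5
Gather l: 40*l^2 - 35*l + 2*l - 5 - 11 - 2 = 40*l^2 - 33*l - 18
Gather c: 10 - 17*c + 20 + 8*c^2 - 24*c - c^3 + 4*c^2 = -c^3 + 12*c^2 - 41*c + 30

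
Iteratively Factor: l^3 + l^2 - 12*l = (l + 4)*(l^2 - 3*l) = l*(l + 4)*(l - 3)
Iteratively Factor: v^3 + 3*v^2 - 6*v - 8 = (v + 4)*(v^2 - v - 2) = (v + 1)*(v + 4)*(v - 2)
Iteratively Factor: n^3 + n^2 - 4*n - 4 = (n - 2)*(n^2 + 3*n + 2) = (n - 2)*(n + 2)*(n + 1)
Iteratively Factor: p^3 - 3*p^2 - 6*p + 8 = (p + 2)*(p^2 - 5*p + 4) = (p - 4)*(p + 2)*(p - 1)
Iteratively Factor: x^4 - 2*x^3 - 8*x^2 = (x)*(x^3 - 2*x^2 - 8*x) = x*(x - 4)*(x^2 + 2*x) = x^2*(x - 4)*(x + 2)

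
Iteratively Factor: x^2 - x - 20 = (x - 5)*(x + 4)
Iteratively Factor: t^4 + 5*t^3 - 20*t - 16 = (t + 4)*(t^3 + t^2 - 4*t - 4) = (t - 2)*(t + 4)*(t^2 + 3*t + 2) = (t - 2)*(t + 1)*(t + 4)*(t + 2)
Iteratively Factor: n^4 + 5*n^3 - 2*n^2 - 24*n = (n)*(n^3 + 5*n^2 - 2*n - 24) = n*(n + 3)*(n^2 + 2*n - 8) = n*(n - 2)*(n + 3)*(n + 4)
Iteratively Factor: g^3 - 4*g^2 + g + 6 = (g - 3)*(g^2 - g - 2) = (g - 3)*(g + 1)*(g - 2)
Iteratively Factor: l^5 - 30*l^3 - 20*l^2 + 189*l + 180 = (l + 1)*(l^4 - l^3 - 29*l^2 + 9*l + 180) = (l + 1)*(l + 3)*(l^3 - 4*l^2 - 17*l + 60) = (l + 1)*(l + 3)*(l + 4)*(l^2 - 8*l + 15) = (l - 5)*(l + 1)*(l + 3)*(l + 4)*(l - 3)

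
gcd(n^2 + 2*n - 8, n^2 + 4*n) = n + 4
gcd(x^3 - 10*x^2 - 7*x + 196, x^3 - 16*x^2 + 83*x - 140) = x - 7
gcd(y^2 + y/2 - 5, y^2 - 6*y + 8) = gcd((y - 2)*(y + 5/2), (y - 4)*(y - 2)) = y - 2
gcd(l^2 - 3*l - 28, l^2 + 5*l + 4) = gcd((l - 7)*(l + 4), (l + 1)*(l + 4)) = l + 4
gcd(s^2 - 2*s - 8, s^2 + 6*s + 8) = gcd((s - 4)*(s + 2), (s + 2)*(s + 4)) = s + 2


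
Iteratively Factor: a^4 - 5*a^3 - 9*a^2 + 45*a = (a - 3)*(a^3 - 2*a^2 - 15*a) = (a - 5)*(a - 3)*(a^2 + 3*a) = (a - 5)*(a - 3)*(a + 3)*(a)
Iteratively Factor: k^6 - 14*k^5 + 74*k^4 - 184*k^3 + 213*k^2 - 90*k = (k - 2)*(k^5 - 12*k^4 + 50*k^3 - 84*k^2 + 45*k) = k*(k - 2)*(k^4 - 12*k^3 + 50*k^2 - 84*k + 45) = k*(k - 3)*(k - 2)*(k^3 - 9*k^2 + 23*k - 15) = k*(k - 3)*(k - 2)*(k - 1)*(k^2 - 8*k + 15) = k*(k - 3)^2*(k - 2)*(k - 1)*(k - 5)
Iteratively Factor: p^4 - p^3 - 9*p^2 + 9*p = (p)*(p^3 - p^2 - 9*p + 9) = p*(p + 3)*(p^2 - 4*p + 3) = p*(p - 1)*(p + 3)*(p - 3)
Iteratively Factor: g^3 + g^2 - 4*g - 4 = (g + 1)*(g^2 - 4) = (g - 2)*(g + 1)*(g + 2)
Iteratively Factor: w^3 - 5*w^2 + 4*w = (w - 1)*(w^2 - 4*w) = (w - 4)*(w - 1)*(w)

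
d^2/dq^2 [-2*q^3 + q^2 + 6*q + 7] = 2 - 12*q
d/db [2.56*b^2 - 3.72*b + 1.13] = 5.12*b - 3.72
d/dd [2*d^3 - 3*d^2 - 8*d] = 6*d^2 - 6*d - 8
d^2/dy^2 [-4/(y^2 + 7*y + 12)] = 8*(y^2 + 7*y - (2*y + 7)^2 + 12)/(y^2 + 7*y + 12)^3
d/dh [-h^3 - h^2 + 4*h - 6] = -3*h^2 - 2*h + 4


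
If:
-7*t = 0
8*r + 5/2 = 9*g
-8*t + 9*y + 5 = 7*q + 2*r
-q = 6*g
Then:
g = -12*y/53 - 15/106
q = 72*y/53 + 45/53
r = -27*y/106 - 25/53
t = 0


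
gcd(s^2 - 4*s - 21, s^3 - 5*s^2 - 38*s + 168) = s - 7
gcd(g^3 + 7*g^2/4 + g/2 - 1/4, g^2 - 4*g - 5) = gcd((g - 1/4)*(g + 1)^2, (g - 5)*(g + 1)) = g + 1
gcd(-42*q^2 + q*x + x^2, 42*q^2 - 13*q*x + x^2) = -6*q + x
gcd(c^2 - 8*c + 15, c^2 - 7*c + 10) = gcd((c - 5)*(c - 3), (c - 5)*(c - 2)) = c - 5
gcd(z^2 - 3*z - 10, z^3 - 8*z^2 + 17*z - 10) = z - 5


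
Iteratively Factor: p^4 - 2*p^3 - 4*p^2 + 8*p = (p - 2)*(p^3 - 4*p) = (p - 2)*(p + 2)*(p^2 - 2*p) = (p - 2)^2*(p + 2)*(p)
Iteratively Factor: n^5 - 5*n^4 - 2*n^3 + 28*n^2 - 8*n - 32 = (n + 1)*(n^4 - 6*n^3 + 4*n^2 + 24*n - 32) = (n + 1)*(n + 2)*(n^3 - 8*n^2 + 20*n - 16) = (n - 2)*(n + 1)*(n + 2)*(n^2 - 6*n + 8) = (n - 2)^2*(n + 1)*(n + 2)*(n - 4)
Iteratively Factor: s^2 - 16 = (s - 4)*(s + 4)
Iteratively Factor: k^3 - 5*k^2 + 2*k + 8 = (k - 2)*(k^2 - 3*k - 4) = (k - 2)*(k + 1)*(k - 4)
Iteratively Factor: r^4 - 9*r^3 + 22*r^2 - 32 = (r - 2)*(r^3 - 7*r^2 + 8*r + 16) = (r - 4)*(r - 2)*(r^2 - 3*r - 4) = (r - 4)^2*(r - 2)*(r + 1)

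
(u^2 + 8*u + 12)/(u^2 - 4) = (u + 6)/(u - 2)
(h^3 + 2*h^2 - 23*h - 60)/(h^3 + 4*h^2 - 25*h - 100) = (h + 3)/(h + 5)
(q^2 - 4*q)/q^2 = (q - 4)/q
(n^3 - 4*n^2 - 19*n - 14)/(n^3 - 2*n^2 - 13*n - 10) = (n - 7)/(n - 5)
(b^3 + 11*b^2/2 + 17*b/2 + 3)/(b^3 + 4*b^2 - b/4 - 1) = 2*(b^2 + 5*b + 6)/(2*b^2 + 7*b - 4)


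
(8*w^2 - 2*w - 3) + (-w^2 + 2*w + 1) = 7*w^2 - 2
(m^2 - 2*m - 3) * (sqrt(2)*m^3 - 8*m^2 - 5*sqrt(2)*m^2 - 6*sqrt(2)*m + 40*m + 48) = sqrt(2)*m^5 - 7*sqrt(2)*m^4 - 8*m^4 + sqrt(2)*m^3 + 56*m^3 - 8*m^2 + 27*sqrt(2)*m^2 - 216*m + 18*sqrt(2)*m - 144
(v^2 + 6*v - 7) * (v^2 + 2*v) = v^4 + 8*v^3 + 5*v^2 - 14*v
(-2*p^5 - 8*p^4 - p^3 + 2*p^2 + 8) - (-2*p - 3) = -2*p^5 - 8*p^4 - p^3 + 2*p^2 + 2*p + 11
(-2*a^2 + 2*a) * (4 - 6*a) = 12*a^3 - 20*a^2 + 8*a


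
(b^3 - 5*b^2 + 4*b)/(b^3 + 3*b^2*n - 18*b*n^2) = (b^2 - 5*b + 4)/(b^2 + 3*b*n - 18*n^2)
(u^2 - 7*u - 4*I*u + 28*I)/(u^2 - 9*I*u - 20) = (u - 7)/(u - 5*I)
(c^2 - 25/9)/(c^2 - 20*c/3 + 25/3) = (c + 5/3)/(c - 5)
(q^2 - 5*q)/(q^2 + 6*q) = (q - 5)/(q + 6)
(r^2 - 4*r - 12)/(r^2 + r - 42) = (r + 2)/(r + 7)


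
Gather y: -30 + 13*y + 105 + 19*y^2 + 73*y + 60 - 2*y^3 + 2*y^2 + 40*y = -2*y^3 + 21*y^2 + 126*y + 135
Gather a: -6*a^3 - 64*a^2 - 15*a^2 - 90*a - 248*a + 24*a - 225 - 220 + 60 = -6*a^3 - 79*a^2 - 314*a - 385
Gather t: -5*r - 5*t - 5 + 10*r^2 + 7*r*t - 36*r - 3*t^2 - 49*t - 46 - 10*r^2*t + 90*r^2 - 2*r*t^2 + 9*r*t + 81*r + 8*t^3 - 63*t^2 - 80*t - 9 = 100*r^2 + 40*r + 8*t^3 + t^2*(-2*r - 66) + t*(-10*r^2 + 16*r - 134) - 60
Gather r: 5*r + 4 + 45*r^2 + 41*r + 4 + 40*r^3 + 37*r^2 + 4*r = 40*r^3 + 82*r^2 + 50*r + 8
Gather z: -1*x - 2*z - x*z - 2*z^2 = -x - 2*z^2 + z*(-x - 2)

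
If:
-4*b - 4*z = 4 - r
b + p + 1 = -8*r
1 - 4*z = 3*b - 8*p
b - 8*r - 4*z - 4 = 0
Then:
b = -27/388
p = -241/388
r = -15/388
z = -1459/1552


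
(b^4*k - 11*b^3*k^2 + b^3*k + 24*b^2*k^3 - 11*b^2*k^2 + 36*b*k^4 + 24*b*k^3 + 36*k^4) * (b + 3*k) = b^5*k - 8*b^4*k^2 + b^4*k - 9*b^3*k^3 - 8*b^3*k^2 + 108*b^2*k^4 - 9*b^2*k^3 + 108*b*k^5 + 108*b*k^4 + 108*k^5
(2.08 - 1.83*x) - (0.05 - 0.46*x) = 2.03 - 1.37*x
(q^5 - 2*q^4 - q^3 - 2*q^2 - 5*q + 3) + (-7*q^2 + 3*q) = q^5 - 2*q^4 - q^3 - 9*q^2 - 2*q + 3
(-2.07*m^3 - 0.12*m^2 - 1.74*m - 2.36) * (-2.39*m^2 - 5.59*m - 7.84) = 4.9473*m^5 + 11.8581*m^4 + 21.0582*m^3 + 16.3078*m^2 + 26.834*m + 18.5024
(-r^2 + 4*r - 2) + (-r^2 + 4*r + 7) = -2*r^2 + 8*r + 5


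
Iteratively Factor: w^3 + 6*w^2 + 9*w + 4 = (w + 1)*(w^2 + 5*w + 4) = (w + 1)^2*(w + 4)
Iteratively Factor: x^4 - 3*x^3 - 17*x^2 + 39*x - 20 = (x - 5)*(x^3 + 2*x^2 - 7*x + 4) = (x - 5)*(x - 1)*(x^2 + 3*x - 4) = (x - 5)*(x - 1)*(x + 4)*(x - 1)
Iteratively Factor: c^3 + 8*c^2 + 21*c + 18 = (c + 3)*(c^2 + 5*c + 6) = (c + 2)*(c + 3)*(c + 3)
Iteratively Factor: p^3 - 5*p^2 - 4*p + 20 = (p + 2)*(p^2 - 7*p + 10) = (p - 2)*(p + 2)*(p - 5)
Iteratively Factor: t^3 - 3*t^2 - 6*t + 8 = (t + 2)*(t^2 - 5*t + 4) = (t - 1)*(t + 2)*(t - 4)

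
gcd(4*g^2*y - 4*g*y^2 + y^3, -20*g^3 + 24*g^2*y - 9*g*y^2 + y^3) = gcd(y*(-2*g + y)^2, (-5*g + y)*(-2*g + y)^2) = 4*g^2 - 4*g*y + y^2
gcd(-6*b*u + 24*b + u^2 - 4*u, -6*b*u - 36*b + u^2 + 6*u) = -6*b + u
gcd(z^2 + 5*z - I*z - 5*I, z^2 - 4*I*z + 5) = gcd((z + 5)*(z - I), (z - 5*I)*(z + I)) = 1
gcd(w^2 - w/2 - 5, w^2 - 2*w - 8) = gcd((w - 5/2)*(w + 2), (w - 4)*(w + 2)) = w + 2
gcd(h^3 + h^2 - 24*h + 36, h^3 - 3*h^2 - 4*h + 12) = h^2 - 5*h + 6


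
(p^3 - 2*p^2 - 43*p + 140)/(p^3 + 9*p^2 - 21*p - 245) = (p - 4)/(p + 7)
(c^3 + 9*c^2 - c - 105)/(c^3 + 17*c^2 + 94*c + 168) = (c^2 + 2*c - 15)/(c^2 + 10*c + 24)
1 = 1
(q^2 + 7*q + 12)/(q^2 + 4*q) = (q + 3)/q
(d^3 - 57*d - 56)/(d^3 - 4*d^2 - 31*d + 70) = (d^3 - 57*d - 56)/(d^3 - 4*d^2 - 31*d + 70)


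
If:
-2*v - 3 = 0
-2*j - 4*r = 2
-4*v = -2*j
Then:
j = -3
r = 1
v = -3/2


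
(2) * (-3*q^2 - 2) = -6*q^2 - 4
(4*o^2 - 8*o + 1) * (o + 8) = 4*o^3 + 24*o^2 - 63*o + 8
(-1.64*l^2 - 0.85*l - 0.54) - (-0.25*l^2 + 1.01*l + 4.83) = -1.39*l^2 - 1.86*l - 5.37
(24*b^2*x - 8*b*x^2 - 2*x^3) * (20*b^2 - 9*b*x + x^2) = 480*b^4*x - 376*b^3*x^2 + 56*b^2*x^3 + 10*b*x^4 - 2*x^5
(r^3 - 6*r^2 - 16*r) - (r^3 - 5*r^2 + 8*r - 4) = -r^2 - 24*r + 4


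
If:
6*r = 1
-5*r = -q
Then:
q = 5/6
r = 1/6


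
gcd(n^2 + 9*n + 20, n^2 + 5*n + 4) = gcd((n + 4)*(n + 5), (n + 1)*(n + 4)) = n + 4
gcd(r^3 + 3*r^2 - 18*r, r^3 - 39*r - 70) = 1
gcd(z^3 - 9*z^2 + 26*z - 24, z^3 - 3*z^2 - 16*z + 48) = z^2 - 7*z + 12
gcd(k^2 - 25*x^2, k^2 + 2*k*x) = 1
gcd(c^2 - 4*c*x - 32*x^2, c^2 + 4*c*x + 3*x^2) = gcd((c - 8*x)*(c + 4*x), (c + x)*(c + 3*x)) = 1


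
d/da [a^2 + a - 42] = 2*a + 1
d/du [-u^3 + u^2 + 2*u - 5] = -3*u^2 + 2*u + 2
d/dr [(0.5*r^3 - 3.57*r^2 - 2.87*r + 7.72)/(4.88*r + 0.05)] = (4.88*r^3 - 17.3466*r^2 - 0.356999999999999*r - 37.8171)/(23.8144*r^2 + 0.488*r + 0.0025)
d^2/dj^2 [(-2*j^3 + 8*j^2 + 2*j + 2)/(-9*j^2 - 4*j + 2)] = 4*(97*j^3 - 483*j^2 - 150*j - 58)/(729*j^6 + 972*j^5 - 54*j^4 - 368*j^3 + 12*j^2 + 48*j - 8)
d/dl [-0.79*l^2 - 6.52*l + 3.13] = -1.58*l - 6.52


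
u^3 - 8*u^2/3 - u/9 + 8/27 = (u - 8/3)*(u - 1/3)*(u + 1/3)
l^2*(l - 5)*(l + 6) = l^4 + l^3 - 30*l^2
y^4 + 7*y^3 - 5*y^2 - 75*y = y*(y - 3)*(y + 5)^2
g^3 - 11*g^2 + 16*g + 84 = (g - 7)*(g - 6)*(g + 2)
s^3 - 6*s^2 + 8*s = s*(s - 4)*(s - 2)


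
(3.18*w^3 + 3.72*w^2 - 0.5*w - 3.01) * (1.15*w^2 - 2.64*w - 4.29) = 3.657*w^5 - 4.1172*w^4 - 24.038*w^3 - 18.1003*w^2 + 10.0914*w + 12.9129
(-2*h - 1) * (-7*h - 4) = 14*h^2 + 15*h + 4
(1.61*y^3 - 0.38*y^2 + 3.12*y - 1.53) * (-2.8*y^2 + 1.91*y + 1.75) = -4.508*y^5 + 4.1391*y^4 - 6.6443*y^3 + 9.5782*y^2 + 2.5377*y - 2.6775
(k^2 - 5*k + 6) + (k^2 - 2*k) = 2*k^2 - 7*k + 6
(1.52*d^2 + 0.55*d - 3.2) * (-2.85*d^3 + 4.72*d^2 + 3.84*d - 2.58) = -4.332*d^5 + 5.6069*d^4 + 17.5528*d^3 - 16.9136*d^2 - 13.707*d + 8.256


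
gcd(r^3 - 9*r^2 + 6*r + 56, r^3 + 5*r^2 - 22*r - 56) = r^2 - 2*r - 8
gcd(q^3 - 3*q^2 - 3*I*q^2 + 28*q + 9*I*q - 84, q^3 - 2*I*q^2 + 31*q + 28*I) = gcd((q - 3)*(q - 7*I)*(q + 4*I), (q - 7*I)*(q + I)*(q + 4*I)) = q^2 - 3*I*q + 28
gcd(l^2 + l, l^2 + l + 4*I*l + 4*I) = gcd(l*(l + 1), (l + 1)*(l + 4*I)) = l + 1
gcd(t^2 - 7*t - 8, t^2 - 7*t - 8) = t^2 - 7*t - 8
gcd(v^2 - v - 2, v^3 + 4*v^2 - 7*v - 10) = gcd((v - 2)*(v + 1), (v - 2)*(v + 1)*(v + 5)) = v^2 - v - 2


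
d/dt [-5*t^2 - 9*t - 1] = -10*t - 9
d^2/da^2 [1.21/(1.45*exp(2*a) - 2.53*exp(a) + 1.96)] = ((3.0613 - 7.018*exp(a))*(1.45*exp(2*a) - 2.53*exp(a) + 1.96) + 1.21*(2.9*exp(a) - 2.53)*(5.8*exp(a) - 5.06)*exp(a))*exp(a)/(1.45*exp(2*a) - 2.53*exp(a) + 1.96)^3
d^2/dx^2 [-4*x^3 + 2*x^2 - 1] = 4 - 24*x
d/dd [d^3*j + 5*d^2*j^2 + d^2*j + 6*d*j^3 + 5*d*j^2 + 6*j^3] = j*(3*d^2 + 10*d*j + 2*d + 6*j^2 + 5*j)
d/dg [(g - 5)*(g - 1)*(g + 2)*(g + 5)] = 4*g^3 + 3*g^2 - 54*g - 25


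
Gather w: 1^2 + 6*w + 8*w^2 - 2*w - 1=8*w^2 + 4*w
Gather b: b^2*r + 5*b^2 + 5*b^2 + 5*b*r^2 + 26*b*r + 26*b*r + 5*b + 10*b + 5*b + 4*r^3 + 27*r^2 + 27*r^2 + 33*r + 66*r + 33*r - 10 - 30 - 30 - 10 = b^2*(r + 10) + b*(5*r^2 + 52*r + 20) + 4*r^3 + 54*r^2 + 132*r - 80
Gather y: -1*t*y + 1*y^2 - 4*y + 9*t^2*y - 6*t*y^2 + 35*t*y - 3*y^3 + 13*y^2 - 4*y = -3*y^3 + y^2*(14 - 6*t) + y*(9*t^2 + 34*t - 8)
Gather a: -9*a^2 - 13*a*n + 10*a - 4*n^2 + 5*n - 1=-9*a^2 + a*(10 - 13*n) - 4*n^2 + 5*n - 1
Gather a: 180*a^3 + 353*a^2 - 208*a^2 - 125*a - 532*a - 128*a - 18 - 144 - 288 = 180*a^3 + 145*a^2 - 785*a - 450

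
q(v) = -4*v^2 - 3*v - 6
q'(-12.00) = 93.00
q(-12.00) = -546.00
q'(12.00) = -99.00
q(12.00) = -618.00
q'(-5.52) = 41.16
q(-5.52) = -111.32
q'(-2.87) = 19.96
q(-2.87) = -30.34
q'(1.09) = -11.72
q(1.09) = -14.02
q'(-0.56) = 1.48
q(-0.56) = -5.57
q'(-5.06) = 37.48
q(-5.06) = -93.23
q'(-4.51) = 33.08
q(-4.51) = -73.83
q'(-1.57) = 9.56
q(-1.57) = -11.15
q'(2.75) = -25.00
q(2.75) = -44.50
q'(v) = -8*v - 3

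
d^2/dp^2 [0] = 0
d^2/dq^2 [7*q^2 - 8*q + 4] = 14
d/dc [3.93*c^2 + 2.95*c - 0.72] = 7.86*c + 2.95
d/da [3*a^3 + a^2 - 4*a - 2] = 9*a^2 + 2*a - 4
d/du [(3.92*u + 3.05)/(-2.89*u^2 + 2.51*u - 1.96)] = (11.3288*u^2 + 17.629*u - 15.3387)/(8.3521*u^4 - 14.5078*u^3 + 17.6289*u^2 - 9.8392*u + 3.8416)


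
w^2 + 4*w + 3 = (w + 1)*(w + 3)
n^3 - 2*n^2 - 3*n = n*(n - 3)*(n + 1)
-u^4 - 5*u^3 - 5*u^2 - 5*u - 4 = (u + 4)*(u - I)*(-I*u + 1)*(-I*u - I)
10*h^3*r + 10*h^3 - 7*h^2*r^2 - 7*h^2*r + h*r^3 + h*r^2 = (-5*h + r)*(-2*h + r)*(h*r + h)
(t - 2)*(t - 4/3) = t^2 - 10*t/3 + 8/3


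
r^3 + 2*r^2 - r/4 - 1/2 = (r - 1/2)*(r + 1/2)*(r + 2)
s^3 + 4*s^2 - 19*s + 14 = (s - 2)*(s - 1)*(s + 7)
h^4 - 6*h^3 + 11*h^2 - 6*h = h*(h - 3)*(h - 2)*(h - 1)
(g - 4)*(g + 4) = g^2 - 16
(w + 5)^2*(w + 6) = w^3 + 16*w^2 + 85*w + 150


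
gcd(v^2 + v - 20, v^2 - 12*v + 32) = v - 4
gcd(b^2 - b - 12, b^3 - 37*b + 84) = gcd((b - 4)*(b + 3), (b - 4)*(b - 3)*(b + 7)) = b - 4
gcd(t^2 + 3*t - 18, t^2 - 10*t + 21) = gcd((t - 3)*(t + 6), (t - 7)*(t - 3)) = t - 3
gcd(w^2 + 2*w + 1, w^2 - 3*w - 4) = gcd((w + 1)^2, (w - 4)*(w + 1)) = w + 1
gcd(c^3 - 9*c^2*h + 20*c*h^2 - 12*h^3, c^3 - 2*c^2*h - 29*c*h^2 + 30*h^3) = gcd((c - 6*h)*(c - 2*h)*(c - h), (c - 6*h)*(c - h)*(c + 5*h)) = c^2 - 7*c*h + 6*h^2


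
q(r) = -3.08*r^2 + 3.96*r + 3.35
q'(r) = 3.96 - 6.16*r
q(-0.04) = 3.19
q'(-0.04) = 4.21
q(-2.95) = -35.14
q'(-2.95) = 22.13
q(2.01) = -1.13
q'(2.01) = -8.42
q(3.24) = -16.15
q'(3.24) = -16.00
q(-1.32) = -7.24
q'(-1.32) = 12.09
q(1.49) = 2.41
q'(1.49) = -5.22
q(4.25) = -35.45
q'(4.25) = -22.22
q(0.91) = 4.40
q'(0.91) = -1.65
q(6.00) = -83.77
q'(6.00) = -33.00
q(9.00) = -210.49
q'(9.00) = -51.48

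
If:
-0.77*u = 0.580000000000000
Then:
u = -0.75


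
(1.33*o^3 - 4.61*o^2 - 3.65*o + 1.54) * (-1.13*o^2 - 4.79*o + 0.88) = -1.5029*o^5 - 1.1614*o^4 + 27.3768*o^3 + 11.6865*o^2 - 10.5886*o + 1.3552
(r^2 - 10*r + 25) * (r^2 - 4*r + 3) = r^4 - 14*r^3 + 68*r^2 - 130*r + 75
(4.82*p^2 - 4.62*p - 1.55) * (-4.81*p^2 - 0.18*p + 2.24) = -23.1842*p^4 + 21.3546*p^3 + 19.0839*p^2 - 10.0698*p - 3.472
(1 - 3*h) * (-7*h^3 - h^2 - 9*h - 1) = 21*h^4 - 4*h^3 + 26*h^2 - 6*h - 1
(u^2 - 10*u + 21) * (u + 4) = u^3 - 6*u^2 - 19*u + 84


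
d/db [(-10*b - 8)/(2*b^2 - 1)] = 2*(10*b^2 + 16*b + 5)/(4*b^4 - 4*b^2 + 1)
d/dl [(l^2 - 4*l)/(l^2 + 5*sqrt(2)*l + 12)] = (-l*(l - 4)*(2*l + 5*sqrt(2)) + 2*(l - 2)*(l^2 + 5*sqrt(2)*l + 12))/(l^2 + 5*sqrt(2)*l + 12)^2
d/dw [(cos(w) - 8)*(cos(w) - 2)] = 2*(5 - cos(w))*sin(w)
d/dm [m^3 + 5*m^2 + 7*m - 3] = 3*m^2 + 10*m + 7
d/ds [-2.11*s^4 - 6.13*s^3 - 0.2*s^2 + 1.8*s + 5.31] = -8.44*s^3 - 18.39*s^2 - 0.4*s + 1.8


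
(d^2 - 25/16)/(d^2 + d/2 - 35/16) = (4*d + 5)/(4*d + 7)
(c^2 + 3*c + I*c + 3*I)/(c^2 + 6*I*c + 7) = (c^2 + c*(3 + I) + 3*I)/(c^2 + 6*I*c + 7)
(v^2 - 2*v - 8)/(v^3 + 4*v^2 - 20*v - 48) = 1/(v + 6)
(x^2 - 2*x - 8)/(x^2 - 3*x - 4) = (x + 2)/(x + 1)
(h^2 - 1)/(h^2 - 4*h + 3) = (h + 1)/(h - 3)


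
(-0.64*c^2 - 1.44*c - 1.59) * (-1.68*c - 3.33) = 1.0752*c^3 + 4.5504*c^2 + 7.4664*c + 5.2947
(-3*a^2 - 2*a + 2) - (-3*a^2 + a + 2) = -3*a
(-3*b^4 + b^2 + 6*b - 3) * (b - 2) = -3*b^5 + 6*b^4 + b^3 + 4*b^2 - 15*b + 6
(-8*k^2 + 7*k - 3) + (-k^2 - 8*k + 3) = -9*k^2 - k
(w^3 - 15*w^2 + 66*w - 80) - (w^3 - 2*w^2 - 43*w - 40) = -13*w^2 + 109*w - 40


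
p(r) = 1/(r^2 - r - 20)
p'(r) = (1 - 2*r)/(r^2 - r - 20)^2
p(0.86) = -0.05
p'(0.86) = -0.00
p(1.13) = -0.05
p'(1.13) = -0.00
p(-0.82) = -0.05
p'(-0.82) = 0.01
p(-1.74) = -0.07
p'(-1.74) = 0.02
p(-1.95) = -0.07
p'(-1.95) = 0.02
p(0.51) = -0.05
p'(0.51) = -0.00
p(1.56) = -0.05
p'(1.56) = -0.01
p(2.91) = -0.07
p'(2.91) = -0.02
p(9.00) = 0.02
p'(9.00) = -0.00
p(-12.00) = 0.01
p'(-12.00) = 0.00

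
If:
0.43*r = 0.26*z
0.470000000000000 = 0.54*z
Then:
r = 0.53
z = 0.87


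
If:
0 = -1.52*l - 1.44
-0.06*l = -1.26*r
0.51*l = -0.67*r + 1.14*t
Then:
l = -0.95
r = -0.05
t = -0.45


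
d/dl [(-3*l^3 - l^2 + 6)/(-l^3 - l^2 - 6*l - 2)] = 2*(l^4 + 18*l^3 + 21*l^2 + 8*l + 18)/(l^6 + 2*l^5 + 13*l^4 + 16*l^3 + 40*l^2 + 24*l + 4)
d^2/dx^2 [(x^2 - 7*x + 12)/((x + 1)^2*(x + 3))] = 2*(x^4 - 23*x^3 - 9*x^2 + 339*x + 564)/(x^7 + 13*x^6 + 69*x^5 + 193*x^4 + 307*x^3 + 279*x^2 + 135*x + 27)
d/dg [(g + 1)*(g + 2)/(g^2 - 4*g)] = (-7*g^2 - 4*g + 8)/(g^2*(g^2 - 8*g + 16))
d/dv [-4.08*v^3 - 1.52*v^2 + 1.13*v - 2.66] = -12.24*v^2 - 3.04*v + 1.13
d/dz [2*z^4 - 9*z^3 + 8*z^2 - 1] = z*(8*z^2 - 27*z + 16)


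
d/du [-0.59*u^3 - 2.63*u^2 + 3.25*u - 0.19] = -1.77*u^2 - 5.26*u + 3.25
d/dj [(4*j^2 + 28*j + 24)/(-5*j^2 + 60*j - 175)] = 4*(19*j^2 - 58*j - 317)/(5*(j^4 - 24*j^3 + 214*j^2 - 840*j + 1225))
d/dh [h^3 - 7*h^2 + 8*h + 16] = 3*h^2 - 14*h + 8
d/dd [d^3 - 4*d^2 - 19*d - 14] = 3*d^2 - 8*d - 19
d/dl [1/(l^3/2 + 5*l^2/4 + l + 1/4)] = 8*(-3*l^2 - 5*l - 2)/(2*l^3 + 5*l^2 + 4*l + 1)^2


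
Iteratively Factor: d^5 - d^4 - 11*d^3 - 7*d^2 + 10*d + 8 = (d - 1)*(d^4 - 11*d^2 - 18*d - 8) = (d - 4)*(d - 1)*(d^3 + 4*d^2 + 5*d + 2) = (d - 4)*(d - 1)*(d + 1)*(d^2 + 3*d + 2) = (d - 4)*(d - 1)*(d + 1)*(d + 2)*(d + 1)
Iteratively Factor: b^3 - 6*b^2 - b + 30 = (b + 2)*(b^2 - 8*b + 15) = (b - 5)*(b + 2)*(b - 3)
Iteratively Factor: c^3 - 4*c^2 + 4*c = (c - 2)*(c^2 - 2*c) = c*(c - 2)*(c - 2)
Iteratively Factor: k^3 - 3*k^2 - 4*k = (k)*(k^2 - 3*k - 4) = k*(k - 4)*(k + 1)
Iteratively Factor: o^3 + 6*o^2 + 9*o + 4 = (o + 1)*(o^2 + 5*o + 4) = (o + 1)*(o + 4)*(o + 1)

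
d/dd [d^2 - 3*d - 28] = 2*d - 3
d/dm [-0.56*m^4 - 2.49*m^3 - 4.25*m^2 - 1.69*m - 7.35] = -2.24*m^3 - 7.47*m^2 - 8.5*m - 1.69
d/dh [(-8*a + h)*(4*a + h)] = -4*a + 2*h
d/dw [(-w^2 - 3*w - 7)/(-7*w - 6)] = (7*w^2 + 12*w - 31)/(49*w^2 + 84*w + 36)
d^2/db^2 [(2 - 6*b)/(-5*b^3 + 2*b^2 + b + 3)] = 4*(-(3*b - 1)*(-15*b^2 + 4*b + 1)^2 + (-45*b^2 + 12*b - (3*b - 1)*(15*b - 2) + 3)*(-5*b^3 + 2*b^2 + b + 3))/(-5*b^3 + 2*b^2 + b + 3)^3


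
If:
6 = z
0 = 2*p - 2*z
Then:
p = 6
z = 6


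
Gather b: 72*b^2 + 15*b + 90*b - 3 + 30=72*b^2 + 105*b + 27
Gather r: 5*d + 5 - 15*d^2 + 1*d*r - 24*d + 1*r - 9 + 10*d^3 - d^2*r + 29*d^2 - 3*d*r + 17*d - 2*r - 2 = 10*d^3 + 14*d^2 - 2*d + r*(-d^2 - 2*d - 1) - 6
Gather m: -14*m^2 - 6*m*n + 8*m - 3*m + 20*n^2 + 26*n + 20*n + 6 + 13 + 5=-14*m^2 + m*(5 - 6*n) + 20*n^2 + 46*n + 24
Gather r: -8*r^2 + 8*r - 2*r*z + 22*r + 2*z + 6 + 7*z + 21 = -8*r^2 + r*(30 - 2*z) + 9*z + 27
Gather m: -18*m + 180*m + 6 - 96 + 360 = 162*m + 270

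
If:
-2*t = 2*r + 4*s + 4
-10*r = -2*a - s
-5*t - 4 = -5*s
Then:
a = -31*t/2 - 92/5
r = -3*t - 18/5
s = t + 4/5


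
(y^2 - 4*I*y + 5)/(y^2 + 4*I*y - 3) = (y - 5*I)/(y + 3*I)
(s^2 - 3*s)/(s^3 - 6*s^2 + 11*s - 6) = s/(s^2 - 3*s + 2)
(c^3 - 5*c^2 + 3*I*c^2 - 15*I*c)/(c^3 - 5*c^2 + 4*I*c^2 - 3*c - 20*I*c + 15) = c/(c + I)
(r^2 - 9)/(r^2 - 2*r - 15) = (r - 3)/(r - 5)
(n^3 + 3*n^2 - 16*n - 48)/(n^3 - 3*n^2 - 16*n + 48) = (n + 3)/(n - 3)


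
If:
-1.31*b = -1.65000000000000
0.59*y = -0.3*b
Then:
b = 1.26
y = -0.64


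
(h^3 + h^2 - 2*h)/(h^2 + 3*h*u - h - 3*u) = h*(h + 2)/(h + 3*u)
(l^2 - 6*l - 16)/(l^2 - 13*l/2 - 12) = 2*(l + 2)/(2*l + 3)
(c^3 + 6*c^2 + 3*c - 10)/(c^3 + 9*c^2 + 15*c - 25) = (c + 2)/(c + 5)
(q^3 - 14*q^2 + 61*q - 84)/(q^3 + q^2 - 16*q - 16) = (q^2 - 10*q + 21)/(q^2 + 5*q + 4)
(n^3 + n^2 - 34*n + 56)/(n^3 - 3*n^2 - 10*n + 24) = (n + 7)/(n + 3)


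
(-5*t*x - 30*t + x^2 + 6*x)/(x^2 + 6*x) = (-5*t + x)/x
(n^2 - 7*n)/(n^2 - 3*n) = (n - 7)/(n - 3)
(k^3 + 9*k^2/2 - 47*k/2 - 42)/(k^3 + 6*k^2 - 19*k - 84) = (k + 3/2)/(k + 3)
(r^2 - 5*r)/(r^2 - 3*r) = (r - 5)/(r - 3)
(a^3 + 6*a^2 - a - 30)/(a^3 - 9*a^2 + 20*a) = (a^3 + 6*a^2 - a - 30)/(a*(a^2 - 9*a + 20))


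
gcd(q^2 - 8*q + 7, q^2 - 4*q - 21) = q - 7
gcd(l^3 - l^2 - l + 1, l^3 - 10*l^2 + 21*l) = 1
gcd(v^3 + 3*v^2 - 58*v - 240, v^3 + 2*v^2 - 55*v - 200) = v^2 - 3*v - 40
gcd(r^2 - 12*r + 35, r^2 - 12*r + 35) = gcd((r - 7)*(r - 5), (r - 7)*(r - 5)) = r^2 - 12*r + 35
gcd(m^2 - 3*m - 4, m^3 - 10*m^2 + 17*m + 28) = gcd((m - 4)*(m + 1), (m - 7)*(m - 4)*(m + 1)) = m^2 - 3*m - 4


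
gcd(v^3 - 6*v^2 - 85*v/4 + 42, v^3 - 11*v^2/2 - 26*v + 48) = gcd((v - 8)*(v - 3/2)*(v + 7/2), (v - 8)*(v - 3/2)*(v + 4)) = v^2 - 19*v/2 + 12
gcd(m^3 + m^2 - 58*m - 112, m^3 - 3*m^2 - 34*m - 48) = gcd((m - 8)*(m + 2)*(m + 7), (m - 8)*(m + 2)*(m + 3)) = m^2 - 6*m - 16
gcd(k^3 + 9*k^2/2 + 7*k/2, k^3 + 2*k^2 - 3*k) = k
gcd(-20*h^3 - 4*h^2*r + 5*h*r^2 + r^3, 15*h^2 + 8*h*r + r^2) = 5*h + r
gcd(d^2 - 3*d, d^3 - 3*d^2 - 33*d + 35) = 1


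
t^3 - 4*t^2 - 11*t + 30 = (t - 5)*(t - 2)*(t + 3)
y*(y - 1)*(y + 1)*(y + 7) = y^4 + 7*y^3 - y^2 - 7*y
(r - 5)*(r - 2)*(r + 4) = r^3 - 3*r^2 - 18*r + 40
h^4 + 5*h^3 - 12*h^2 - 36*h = h*(h - 3)*(h + 2)*(h + 6)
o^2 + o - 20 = (o - 4)*(o + 5)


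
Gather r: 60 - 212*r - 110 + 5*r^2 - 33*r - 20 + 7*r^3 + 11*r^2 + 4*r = 7*r^3 + 16*r^2 - 241*r - 70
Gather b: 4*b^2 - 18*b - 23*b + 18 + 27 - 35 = 4*b^2 - 41*b + 10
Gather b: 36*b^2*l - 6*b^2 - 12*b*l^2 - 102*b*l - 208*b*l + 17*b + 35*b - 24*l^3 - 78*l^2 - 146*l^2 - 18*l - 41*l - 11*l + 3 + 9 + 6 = b^2*(36*l - 6) + b*(-12*l^2 - 310*l + 52) - 24*l^3 - 224*l^2 - 70*l + 18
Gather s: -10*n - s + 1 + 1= -10*n - s + 2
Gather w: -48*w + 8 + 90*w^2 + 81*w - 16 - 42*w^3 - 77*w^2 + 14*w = -42*w^3 + 13*w^2 + 47*w - 8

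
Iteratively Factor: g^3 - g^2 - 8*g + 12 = (g - 2)*(g^2 + g - 6) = (g - 2)^2*(g + 3)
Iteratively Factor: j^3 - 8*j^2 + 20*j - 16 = (j - 4)*(j^2 - 4*j + 4) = (j - 4)*(j - 2)*(j - 2)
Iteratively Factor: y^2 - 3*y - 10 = (y - 5)*(y + 2)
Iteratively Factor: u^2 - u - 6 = (u + 2)*(u - 3)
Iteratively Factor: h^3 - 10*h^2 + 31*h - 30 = (h - 5)*(h^2 - 5*h + 6) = (h - 5)*(h - 3)*(h - 2)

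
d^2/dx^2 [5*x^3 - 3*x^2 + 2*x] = 30*x - 6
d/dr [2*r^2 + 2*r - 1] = 4*r + 2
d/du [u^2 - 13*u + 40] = 2*u - 13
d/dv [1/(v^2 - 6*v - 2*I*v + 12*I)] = 2*(-v + 3 + I)/(v^2 - 6*v - 2*I*v + 12*I)^2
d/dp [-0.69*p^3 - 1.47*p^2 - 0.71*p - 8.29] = -2.07*p^2 - 2.94*p - 0.71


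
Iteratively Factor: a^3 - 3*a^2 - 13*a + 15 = (a - 1)*(a^2 - 2*a - 15) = (a - 1)*(a + 3)*(a - 5)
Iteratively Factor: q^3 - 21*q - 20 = (q + 1)*(q^2 - q - 20) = (q + 1)*(q + 4)*(q - 5)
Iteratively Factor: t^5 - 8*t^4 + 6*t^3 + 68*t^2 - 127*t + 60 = (t + 3)*(t^4 - 11*t^3 + 39*t^2 - 49*t + 20) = (t - 1)*(t + 3)*(t^3 - 10*t^2 + 29*t - 20) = (t - 1)^2*(t + 3)*(t^2 - 9*t + 20) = (t - 4)*(t - 1)^2*(t + 3)*(t - 5)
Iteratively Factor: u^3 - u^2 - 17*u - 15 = (u + 3)*(u^2 - 4*u - 5) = (u - 5)*(u + 3)*(u + 1)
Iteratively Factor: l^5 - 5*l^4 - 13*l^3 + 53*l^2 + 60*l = (l + 3)*(l^4 - 8*l^3 + 11*l^2 + 20*l) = (l - 5)*(l + 3)*(l^3 - 3*l^2 - 4*l) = (l - 5)*(l - 4)*(l + 3)*(l^2 + l) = l*(l - 5)*(l - 4)*(l + 3)*(l + 1)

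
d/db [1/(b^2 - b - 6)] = (1 - 2*b)/(-b^2 + b + 6)^2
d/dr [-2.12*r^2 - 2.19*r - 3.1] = -4.24*r - 2.19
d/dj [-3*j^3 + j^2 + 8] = j*(2 - 9*j)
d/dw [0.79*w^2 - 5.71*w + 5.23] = 1.58*w - 5.71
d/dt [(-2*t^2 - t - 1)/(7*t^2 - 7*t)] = (3*t^2 + 2*t - 1)/(7*t^2*(t^2 - 2*t + 1))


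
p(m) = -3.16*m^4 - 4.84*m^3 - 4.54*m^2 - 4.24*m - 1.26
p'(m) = -12.64*m^3 - 14.52*m^2 - 9.08*m - 4.24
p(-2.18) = -34.82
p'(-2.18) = 77.50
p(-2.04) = -25.14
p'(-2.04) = 61.17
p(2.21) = -160.43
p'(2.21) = -231.66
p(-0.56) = 0.23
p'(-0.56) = -1.49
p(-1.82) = -14.07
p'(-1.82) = 40.39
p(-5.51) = -2218.76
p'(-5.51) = 1719.43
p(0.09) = -1.68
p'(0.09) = -5.18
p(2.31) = -184.92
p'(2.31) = -258.50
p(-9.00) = -17535.24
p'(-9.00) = 8115.92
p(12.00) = -74595.18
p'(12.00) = -24046.00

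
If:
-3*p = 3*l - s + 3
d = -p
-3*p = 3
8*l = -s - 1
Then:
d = 1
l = -1/11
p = -1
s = -3/11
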